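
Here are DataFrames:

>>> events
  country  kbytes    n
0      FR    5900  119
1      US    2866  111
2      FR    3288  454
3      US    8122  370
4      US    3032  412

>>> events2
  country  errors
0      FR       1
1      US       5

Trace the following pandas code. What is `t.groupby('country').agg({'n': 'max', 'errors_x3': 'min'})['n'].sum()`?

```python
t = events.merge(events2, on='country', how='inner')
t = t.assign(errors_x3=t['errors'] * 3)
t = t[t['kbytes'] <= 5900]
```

merge on 'country' (how='inner') → 5 rows:
  country  kbytes    n  errors
0      FR    5900  119       1
1      US    2866  111       5
2      FR    3288  454       1
3      US    8122  370       5
4      US    3032  412       5
add column errors_x3 = t['errors'] * 3:
  country  kbytes    n  errors  errors_x3
0      FR    5900  119       1          3
1      US    2866  111       5         15
2      FR    3288  454       1          3
3      US    8122  370       5         15
4      US    3032  412       5         15
filter rows where kbytes <= 5900:
  country  kbytes    n  errors  errors_x3
0      FR    5900  119       1          3
1      US    2866  111       5         15
2      FR    3288  454       1          3
4      US    3032  412       5         15
group by country: max(n), min(errors_x3):
           n  errors_x3
country                
FR       454          3
US       412         15
Then the sum of column 'n': 866

866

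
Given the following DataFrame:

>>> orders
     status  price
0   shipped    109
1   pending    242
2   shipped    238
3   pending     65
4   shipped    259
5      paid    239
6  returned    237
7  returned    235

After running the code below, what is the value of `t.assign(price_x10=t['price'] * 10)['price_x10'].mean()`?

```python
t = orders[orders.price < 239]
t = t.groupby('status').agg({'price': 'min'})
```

filter rows where price < 239:
     status  price
0   shipped    109
2   shipped    238
3   pending     65
6  returned    237
7  returned    235
group by status, min of price:
          price
status         
pending      65
returned    235
shipped     109
add column price_x10 = t['price'] * 10:
          price  price_x10
status                    
pending      65        650
returned    235       2350
shipped     109       1090
mean of column 'price_x10' → 1363.33333333

1363.33333333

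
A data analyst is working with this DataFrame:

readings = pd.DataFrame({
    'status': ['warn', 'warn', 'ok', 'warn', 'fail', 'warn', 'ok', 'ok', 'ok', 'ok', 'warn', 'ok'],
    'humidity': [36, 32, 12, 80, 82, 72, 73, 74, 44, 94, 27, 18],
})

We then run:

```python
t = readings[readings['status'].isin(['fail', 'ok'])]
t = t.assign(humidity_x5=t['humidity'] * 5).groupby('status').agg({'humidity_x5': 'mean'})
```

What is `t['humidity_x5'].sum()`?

filter rows where status in ['fail', 'ok']:
   status  humidity
2      ok        12
4    fail        82
6      ok        73
7      ok        74
8      ok        44
9      ok        94
11     ok        18
add column humidity_x5 = t['humidity'] * 5:
   status  humidity  humidity_x5
2      ok        12           60
4    fail        82          410
6      ok        73          365
7      ok        74          370
8      ok        44          220
9      ok        94          470
11     ok        18           90
group by status, mean of humidity_x5:
        humidity_x5
status             
fail          410.0
ok            262.5
The sum of column 'humidity_x5' is 672.5.

672.5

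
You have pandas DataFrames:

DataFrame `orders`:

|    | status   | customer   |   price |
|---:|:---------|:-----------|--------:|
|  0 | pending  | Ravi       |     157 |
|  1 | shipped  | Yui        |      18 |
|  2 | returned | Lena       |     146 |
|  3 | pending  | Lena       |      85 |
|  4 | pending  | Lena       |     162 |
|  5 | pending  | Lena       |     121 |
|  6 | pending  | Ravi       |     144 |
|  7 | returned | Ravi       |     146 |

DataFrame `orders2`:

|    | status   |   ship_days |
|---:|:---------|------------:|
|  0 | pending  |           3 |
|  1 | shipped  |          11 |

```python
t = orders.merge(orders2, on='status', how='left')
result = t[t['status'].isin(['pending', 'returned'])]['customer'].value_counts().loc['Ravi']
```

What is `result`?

3

merge on 'status' (how='left') → 8 rows:
     status customer  price  ship_days
0   pending     Ravi    157        3.0
1   shipped      Yui     18       11.0
2  returned     Lena    146        NaN
3   pending     Lena     85        3.0
4   pending     Lena    162        3.0
5   pending     Lena    121        3.0
6   pending     Ravi    144        3.0
7  returned     Ravi    146        NaN
filter rows where status in ['pending', 'returned']:
     status customer  price  ship_days
0   pending     Ravi    157        3.0
2  returned     Lena    146        NaN
3   pending     Lena     85        3.0
4   pending     Lena    162        3.0
5   pending     Lena    121        3.0
6   pending     Ravi    144        3.0
7  returned     Ravi    146        NaN
value_counts of customer:
customer
Lena    4
Ravi    3
Name: count, dtype: int64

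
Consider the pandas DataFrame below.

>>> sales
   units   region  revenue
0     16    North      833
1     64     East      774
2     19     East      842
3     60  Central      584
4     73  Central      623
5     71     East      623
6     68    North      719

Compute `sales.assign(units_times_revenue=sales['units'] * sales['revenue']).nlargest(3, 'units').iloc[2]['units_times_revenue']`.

add column units_times_revenue = sales['units'] * sales['revenue']:
   units   region  revenue  units_times_revenue
0     16    North      833                13328
1     64     East      774                49536
2     19     East      842                15998
3     60  Central      584                35040
4     73  Central      623                45479
5     71     East      623                44233
6     68    North      719                48892
take 3 rows with largest units:
   units   region  revenue  units_times_revenue
4     73  Central      623                45479
5     71     East      623                44233
6     68    North      719                48892
value at position 2, column 'units_times_revenue' → 48892

48892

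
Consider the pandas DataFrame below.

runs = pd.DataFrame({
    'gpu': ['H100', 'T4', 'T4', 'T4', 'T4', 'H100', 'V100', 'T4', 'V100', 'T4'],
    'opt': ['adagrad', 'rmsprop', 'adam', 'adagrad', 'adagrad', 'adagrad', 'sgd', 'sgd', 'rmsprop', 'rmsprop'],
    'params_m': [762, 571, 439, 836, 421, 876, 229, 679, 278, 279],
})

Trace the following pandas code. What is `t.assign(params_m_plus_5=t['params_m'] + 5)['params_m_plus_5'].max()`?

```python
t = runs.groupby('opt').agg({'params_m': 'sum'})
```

2900

group by opt, sum of params_m:
         params_m
opt              
adagrad      2895
adam          439
rmsprop      1128
sgd           908
add column params_m_plus_5 = t['params_m'] + 5:
         params_m  params_m_plus_5
opt                               
adagrad      2895             2900
adam          439              444
rmsprop      1128             1133
sgd           908              913
Taking the max of column 'params_m_plus_5' gives 2900.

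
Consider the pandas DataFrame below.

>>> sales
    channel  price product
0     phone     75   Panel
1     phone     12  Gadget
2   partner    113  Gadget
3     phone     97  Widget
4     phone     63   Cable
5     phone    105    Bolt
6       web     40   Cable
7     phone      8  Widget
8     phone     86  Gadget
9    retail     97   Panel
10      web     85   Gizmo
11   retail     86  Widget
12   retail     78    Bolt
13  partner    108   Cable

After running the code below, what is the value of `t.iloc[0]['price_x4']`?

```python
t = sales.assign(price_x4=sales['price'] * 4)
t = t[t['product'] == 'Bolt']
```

420

add column price_x4 = sales['price'] * 4:
    channel  price product  price_x4
0     phone     75   Panel       300
1     phone     12  Gadget        48
2   partner    113  Gadget       452
3     phone     97  Widget       388
4     phone     63   Cable       252
5     phone    105    Bolt       420
6       web     40   Cable       160
7     phone      8  Widget        32
8     phone     86  Gadget       344
9    retail     97   Panel       388
10      web     85   Gizmo       340
11   retail     86  Widget       344
12   retail     78    Bolt       312
13  partner    108   Cable       432
filter rows where product == 'Bolt':
   channel  price product  price_x4
5    phone    105    Bolt       420
12  retail     78    Bolt       312
Taking the value at position 0, column 'price_x4' gives 420.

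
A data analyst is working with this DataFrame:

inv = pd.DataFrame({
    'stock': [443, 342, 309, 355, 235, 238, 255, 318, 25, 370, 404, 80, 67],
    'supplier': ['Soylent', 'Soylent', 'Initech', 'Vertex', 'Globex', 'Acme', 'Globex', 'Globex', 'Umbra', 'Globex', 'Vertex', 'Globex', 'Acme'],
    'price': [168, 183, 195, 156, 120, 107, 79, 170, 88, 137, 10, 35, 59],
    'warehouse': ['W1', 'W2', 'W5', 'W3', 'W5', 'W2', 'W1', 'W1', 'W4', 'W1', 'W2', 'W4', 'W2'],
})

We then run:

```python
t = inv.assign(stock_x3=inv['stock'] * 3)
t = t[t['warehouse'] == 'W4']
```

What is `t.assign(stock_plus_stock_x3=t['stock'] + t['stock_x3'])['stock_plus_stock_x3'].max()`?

320

add column stock_x3 = inv['stock'] * 3:
    stock supplier  price warehouse  stock_x3
0     443  Soylent    168        W1      1329
1     342  Soylent    183        W2      1026
2     309  Initech    195        W5       927
3     355   Vertex    156        W3      1065
4     235   Globex    120        W5       705
5     238     Acme    107        W2       714
6     255   Globex     79        W1       765
7     318   Globex    170        W1       954
8      25    Umbra     88        W4        75
9     370   Globex    137        W1      1110
10    404   Vertex     10        W2      1212
11     80   Globex     35        W4       240
12     67     Acme     59        W2       201
filter rows where warehouse == 'W4':
    stock supplier  price warehouse  stock_x3
8      25    Umbra     88        W4        75
11     80   Globex     35        W4       240
add column stock_plus_stock_x3 = t['stock'] + t['stock_x3']:
    stock supplier  price warehouse  stock_x3  stock_plus_stock_x3
8      25    Umbra     88        W4        75                  100
11     80   Globex     35        W4       240                  320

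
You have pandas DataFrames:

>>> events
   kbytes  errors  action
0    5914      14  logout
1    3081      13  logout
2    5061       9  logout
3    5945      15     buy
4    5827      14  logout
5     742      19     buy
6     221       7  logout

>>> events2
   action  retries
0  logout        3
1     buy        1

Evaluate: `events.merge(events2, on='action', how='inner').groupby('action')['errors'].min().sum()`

merge on 'action' (how='inner') → 7 rows:
   kbytes  errors  action  retries
0    5914      14  logout        3
1    3081      13  logout        3
2    5061       9  logout        3
3    5945      15     buy        1
4    5827      14  logout        3
5     742      19     buy        1
6     221       7  logout        3
group by action, min of errors:
action
buy       15
logout     7
Name: errors, dtype: int64
Reading off the sum of the resulting series, we get 22.

22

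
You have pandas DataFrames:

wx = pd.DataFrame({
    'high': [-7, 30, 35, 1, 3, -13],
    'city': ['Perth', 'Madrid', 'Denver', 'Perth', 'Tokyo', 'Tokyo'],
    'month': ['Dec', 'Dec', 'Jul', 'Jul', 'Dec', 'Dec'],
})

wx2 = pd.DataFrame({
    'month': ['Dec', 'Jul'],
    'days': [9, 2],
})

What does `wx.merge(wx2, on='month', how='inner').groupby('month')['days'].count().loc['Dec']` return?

4

merge on 'month' (how='inner') → 6 rows:
   high    city month  days
0    -7   Perth   Dec     9
1    30  Madrid   Dec     9
2    35  Denver   Jul     2
3     1   Perth   Jul     2
4     3   Tokyo   Dec     9
5   -13   Tokyo   Dec     9
group by month, count of days:
month
Dec    4
Jul    2
Name: days, dtype: int64
Taking the value at index 'Dec' gives 4.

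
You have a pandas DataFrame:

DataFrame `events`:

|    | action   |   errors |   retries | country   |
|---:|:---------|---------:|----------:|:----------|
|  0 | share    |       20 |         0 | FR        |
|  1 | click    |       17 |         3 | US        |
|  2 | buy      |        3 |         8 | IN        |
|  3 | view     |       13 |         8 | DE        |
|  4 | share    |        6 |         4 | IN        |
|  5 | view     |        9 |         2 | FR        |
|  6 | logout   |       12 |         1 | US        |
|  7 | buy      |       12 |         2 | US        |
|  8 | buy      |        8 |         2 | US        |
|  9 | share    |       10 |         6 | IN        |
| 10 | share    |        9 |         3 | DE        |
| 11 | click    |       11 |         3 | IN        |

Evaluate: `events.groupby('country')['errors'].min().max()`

9

group by country, min of errors:
country
DE    9
FR    9
IN    3
US    8
Name: errors, dtype: int64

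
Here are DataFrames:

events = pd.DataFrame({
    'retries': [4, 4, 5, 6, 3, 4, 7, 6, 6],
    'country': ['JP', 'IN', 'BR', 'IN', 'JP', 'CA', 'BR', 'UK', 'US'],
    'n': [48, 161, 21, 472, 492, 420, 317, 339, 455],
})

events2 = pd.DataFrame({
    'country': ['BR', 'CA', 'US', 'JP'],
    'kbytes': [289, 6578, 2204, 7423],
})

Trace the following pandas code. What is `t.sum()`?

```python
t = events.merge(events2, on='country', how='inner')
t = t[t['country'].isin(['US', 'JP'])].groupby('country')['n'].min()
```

503

merge on 'country' (how='inner') → 6 rows:
   retries country    n  kbytes
0        4      JP   48    7423
1        5      BR   21     289
2        3      JP  492    7423
3        4      CA  420    6578
4        7      BR  317     289
5        6      US  455    2204
filter rows where country in ['US', 'JP']:
   retries country    n  kbytes
0        4      JP   48    7423
2        3      JP  492    7423
5        6      US  455    2204
group by country, min of n:
country
JP     48
US    455
Name: n, dtype: int64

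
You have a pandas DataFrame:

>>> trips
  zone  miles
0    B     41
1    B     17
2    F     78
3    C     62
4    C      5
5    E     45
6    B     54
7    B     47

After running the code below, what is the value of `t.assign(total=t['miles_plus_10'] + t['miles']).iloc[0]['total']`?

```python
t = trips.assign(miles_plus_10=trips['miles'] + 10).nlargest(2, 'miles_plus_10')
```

166

add column miles_plus_10 = trips['miles'] + 10:
  zone  miles  miles_plus_10
0    B     41             51
1    B     17             27
2    F     78             88
3    C     62             72
4    C      5             15
5    E     45             55
6    B     54             64
7    B     47             57
take 2 rows with largest miles_plus_10:
  zone  miles  miles_plus_10
2    F     78             88
3    C     62             72
add column total = t['miles_plus_10'] + t['miles']:
  zone  miles  miles_plus_10  total
2    F     78             88    166
3    C     62             72    134
Reading off the value at position 0, column 'total', we get 166.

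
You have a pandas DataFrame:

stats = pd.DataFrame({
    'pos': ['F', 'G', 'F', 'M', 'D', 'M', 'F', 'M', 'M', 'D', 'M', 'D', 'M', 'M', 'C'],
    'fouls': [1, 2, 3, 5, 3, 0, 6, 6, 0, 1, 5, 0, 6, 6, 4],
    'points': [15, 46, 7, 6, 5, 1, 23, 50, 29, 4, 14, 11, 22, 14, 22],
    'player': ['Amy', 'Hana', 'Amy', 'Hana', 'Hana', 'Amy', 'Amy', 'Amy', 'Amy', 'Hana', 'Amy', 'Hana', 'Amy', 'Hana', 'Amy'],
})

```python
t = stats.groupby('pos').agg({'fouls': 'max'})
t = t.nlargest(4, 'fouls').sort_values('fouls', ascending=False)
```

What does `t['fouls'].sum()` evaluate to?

19

group by pos, max of fouls:
     fouls
pos       
C        4
D        3
F        6
G        2
M        6
take 4 rows with largest fouls:
     fouls
pos       
F        6
M        6
C        4
D        3
sort by fouls descending:
     fouls
pos       
F        6
M        6
C        4
D        3
Finally, sum of column 'fouls' = 19.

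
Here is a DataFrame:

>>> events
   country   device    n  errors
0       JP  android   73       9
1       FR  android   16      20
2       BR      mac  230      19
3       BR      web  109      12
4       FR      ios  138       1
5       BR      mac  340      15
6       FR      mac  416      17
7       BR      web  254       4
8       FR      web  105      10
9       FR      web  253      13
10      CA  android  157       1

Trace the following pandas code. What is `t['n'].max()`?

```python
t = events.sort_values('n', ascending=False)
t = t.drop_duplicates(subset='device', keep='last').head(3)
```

sort by n descending:
   country   device    n  errors
6       FR      mac  416      17
5       BR      mac  340      15
7       BR      web  254       4
9       FR      web  253      13
2       BR      mac  230      19
10      CA  android  157       1
4       FR      ios  138       1
3       BR      web  109      12
8       FR      web  105      10
0       JP  android   73       9
1       FR  android   16      20
drop duplicate device (keep=last):
  country   device    n  errors
2      BR      mac  230      19
4      FR      ios  138       1
8      FR      web  105      10
1      FR  android   16      20
take first 3 rows:
  country device    n  errors
2      BR    mac  230      19
4      FR    ios  138       1
8      FR    web  105      10
The max of column 'n' is 230.

230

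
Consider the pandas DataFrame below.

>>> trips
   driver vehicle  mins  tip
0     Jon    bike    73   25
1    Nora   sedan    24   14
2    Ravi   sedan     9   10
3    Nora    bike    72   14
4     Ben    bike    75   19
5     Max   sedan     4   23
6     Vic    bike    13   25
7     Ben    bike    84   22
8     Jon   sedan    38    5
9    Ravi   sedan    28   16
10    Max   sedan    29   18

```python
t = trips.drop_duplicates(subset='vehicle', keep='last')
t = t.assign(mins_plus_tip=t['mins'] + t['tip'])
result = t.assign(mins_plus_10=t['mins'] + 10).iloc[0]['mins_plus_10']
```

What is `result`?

drop duplicate vehicle (keep=last):
   driver vehicle  mins  tip
7     Ben    bike    84   22
10    Max   sedan    29   18
add column mins_plus_tip = t['mins'] + t['tip']:
   driver vehicle  mins  tip  mins_plus_tip
7     Ben    bike    84   22            106
10    Max   sedan    29   18             47
add column mins_plus_10 = t['mins'] + 10:
   driver vehicle  mins  tip  mins_plus_tip  mins_plus_10
7     Ben    bike    84   22            106            94
10    Max   sedan    29   18             47            39
Finally, value at position 0, column 'mins_plus_10' = 94.

94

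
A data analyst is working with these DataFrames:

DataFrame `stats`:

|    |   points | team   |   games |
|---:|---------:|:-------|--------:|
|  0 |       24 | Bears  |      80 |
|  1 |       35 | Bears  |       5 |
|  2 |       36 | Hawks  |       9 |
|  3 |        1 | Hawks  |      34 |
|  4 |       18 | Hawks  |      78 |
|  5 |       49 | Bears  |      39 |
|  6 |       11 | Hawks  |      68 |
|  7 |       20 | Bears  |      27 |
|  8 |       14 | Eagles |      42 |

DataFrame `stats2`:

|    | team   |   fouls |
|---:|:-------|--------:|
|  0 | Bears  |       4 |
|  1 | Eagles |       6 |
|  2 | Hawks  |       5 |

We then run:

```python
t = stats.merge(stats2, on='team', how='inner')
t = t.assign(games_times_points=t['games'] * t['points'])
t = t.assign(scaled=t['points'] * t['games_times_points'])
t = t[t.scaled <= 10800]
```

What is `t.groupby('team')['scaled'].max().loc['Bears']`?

10800

merge on 'team' (how='inner') → 9 rows:
   points    team  games  fouls
0      24   Bears     80      4
1      35   Bears      5      4
2      36   Hawks      9      5
3       1   Hawks     34      5
4      18   Hawks     78      5
5      49   Bears     39      4
6      11   Hawks     68      5
7      20   Bears     27      4
8      14  Eagles     42      6
add column games_times_points = t['games'] * t['points']:
   points    team  games  fouls  games_times_points
0      24   Bears     80      4                1920
1      35   Bears      5      4                 175
2      36   Hawks      9      5                 324
3       1   Hawks     34      5                  34
4      18   Hawks     78      5                1404
5      49   Bears     39      4                1911
6      11   Hawks     68      5                 748
7      20   Bears     27      4                 540
8      14  Eagles     42      6                 588
add column scaled = t['points'] * t['games_times_points']:
   points    team  games  fouls  games_times_points  scaled
0      24   Bears     80      4                1920   46080
1      35   Bears      5      4                 175    6125
2      36   Hawks      9      5                 324   11664
3       1   Hawks     34      5                  34      34
4      18   Hawks     78      5                1404   25272
5      49   Bears     39      4                1911   93639
6      11   Hawks     68      5                 748    8228
7      20   Bears     27      4                 540   10800
8      14  Eagles     42      6                 588    8232
filter rows where scaled <= 10800:
   points    team  games  fouls  games_times_points  scaled
1      35   Bears      5      4                 175    6125
3       1   Hawks     34      5                  34      34
6      11   Hawks     68      5                 748    8228
7      20   Bears     27      4                 540   10800
8      14  Eagles     42      6                 588    8232
group by team, max of scaled:
team
Bears     10800
Eagles     8232
Hawks      8228
Name: scaled, dtype: int64
The value at index 'Bears' is 10800.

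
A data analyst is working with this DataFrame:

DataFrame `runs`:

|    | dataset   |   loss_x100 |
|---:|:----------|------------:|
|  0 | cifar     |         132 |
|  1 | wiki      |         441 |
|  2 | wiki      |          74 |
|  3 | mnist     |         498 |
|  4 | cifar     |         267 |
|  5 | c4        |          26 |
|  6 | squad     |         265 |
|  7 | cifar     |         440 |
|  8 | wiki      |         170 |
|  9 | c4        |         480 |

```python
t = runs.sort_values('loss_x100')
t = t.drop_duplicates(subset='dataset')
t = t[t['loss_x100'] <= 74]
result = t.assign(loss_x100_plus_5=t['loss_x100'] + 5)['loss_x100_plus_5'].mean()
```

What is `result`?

sort by loss_x100:
  dataset  loss_x100
5      c4         26
2    wiki         74
0   cifar        132
8    wiki        170
6   squad        265
4   cifar        267
7   cifar        440
1    wiki        441
9      c4        480
3   mnist        498
drop duplicate dataset (keep=first):
  dataset  loss_x100
5      c4         26
2    wiki         74
0   cifar        132
6   squad        265
3   mnist        498
filter rows where loss_x100 <= 74:
  dataset  loss_x100
5      c4         26
2    wiki         74
add column loss_x100_plus_5 = t['loss_x100'] + 5:
  dataset  loss_x100  loss_x100_plus_5
5      c4         26                31
2    wiki         74                79

55.0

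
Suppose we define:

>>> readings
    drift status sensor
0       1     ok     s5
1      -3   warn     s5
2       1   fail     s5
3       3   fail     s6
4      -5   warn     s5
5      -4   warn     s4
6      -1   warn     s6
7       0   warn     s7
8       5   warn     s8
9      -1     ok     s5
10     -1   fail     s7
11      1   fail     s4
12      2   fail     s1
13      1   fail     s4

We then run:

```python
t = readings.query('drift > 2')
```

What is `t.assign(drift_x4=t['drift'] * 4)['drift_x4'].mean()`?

filter rows where drift > 2:
   drift status sensor
3      3   fail     s6
8      5   warn     s8
add column drift_x4 = t['drift'] * 4:
   drift status sensor  drift_x4
3      3   fail     s6        12
8      5   warn     s8        20
Hence 16.0.

16.0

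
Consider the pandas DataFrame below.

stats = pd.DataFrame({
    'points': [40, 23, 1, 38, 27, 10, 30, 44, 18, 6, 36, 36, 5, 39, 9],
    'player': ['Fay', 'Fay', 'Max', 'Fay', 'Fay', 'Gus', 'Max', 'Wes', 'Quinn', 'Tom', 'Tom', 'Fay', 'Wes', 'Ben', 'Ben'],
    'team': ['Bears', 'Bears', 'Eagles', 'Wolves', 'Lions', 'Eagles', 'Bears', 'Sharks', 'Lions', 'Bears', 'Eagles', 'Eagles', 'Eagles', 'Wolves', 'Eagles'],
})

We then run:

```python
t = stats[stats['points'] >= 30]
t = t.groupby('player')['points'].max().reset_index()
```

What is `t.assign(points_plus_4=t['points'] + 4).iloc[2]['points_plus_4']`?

34

filter rows where points >= 30:
    points player    team
0       40    Fay   Bears
3       38    Fay  Wolves
6       30    Max   Bears
7       44    Wes  Sharks
10      36    Tom  Eagles
11      36    Fay  Eagles
13      39    Ben  Wolves
group by player, max of points:
player
Ben    39
Fay    40
Max    30
Tom    36
Wes    44
Name: points, dtype: int64
reset_index():
  player  points
0    Ben      39
1    Fay      40
2    Max      30
3    Tom      36
4    Wes      44
add column points_plus_4 = t['points'] + 4:
  player  points  points_plus_4
0    Ben      39             43
1    Fay      40             44
2    Max      30             34
3    Tom      36             40
4    Wes      44             48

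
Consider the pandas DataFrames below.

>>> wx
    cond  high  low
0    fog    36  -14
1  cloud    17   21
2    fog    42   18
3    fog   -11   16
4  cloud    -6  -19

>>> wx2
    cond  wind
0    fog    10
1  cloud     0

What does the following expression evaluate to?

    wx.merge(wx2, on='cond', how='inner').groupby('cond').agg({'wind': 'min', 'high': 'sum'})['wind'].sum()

10

merge on 'cond' (how='inner') → 5 rows:
    cond  high  low  wind
0    fog    36  -14    10
1  cloud    17   21     0
2    fog    42   18    10
3    fog   -11   16    10
4  cloud    -6  -19     0
group by cond: min(wind), sum(high):
       wind  high
cond             
cloud     0    11
fog      10    67
Then the sum of column 'wind': 10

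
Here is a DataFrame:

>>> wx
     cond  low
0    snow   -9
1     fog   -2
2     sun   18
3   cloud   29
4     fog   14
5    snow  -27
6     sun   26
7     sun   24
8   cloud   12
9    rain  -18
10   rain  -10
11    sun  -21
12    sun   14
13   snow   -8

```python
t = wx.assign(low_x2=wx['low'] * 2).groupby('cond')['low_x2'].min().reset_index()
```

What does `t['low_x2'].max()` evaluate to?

add column low_x2 = wx['low'] * 2:
     cond  low  low_x2
0    snow   -9     -18
1     fog   -2      -4
2     sun   18      36
3   cloud   29      58
4     fog   14      28
5    snow  -27     -54
6     sun   26      52
7     sun   24      48
8   cloud   12      24
9    rain  -18     -36
10   rain  -10     -20
11    sun  -21     -42
12    sun   14      28
13   snow   -8     -16
group by cond, min of low_x2:
cond
cloud    24
fog      -4
rain    -36
snow    -54
sun     -42
Name: low_x2, dtype: int64
reset_index():
    cond  low_x2
0  cloud      24
1    fog      -4
2   rain     -36
3   snow     -54
4    sun     -42
Taking the max of column 'low_x2' gives 24.

24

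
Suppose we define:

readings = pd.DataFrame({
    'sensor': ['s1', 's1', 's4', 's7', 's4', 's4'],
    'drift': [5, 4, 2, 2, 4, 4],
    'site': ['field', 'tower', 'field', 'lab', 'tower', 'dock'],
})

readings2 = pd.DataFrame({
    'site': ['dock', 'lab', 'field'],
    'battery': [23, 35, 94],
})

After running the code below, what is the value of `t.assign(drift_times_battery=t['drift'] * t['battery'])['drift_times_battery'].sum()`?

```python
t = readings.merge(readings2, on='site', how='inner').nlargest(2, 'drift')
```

merge on 'site' (how='inner') → 4 rows:
  sensor  drift   site  battery
0     s1      5  field       94
1     s4      2  field       94
2     s7      2    lab       35
3     s4      4   dock       23
take 2 rows with largest drift:
  sensor  drift   site  battery
0     s1      5  field       94
3     s4      4   dock       23
add column drift_times_battery = t['drift'] * t['battery']:
  sensor  drift   site  battery  drift_times_battery
0     s1      5  field       94                  470
3     s4      4   dock       23                   92
Taking the sum of column 'drift_times_battery' gives 562.

562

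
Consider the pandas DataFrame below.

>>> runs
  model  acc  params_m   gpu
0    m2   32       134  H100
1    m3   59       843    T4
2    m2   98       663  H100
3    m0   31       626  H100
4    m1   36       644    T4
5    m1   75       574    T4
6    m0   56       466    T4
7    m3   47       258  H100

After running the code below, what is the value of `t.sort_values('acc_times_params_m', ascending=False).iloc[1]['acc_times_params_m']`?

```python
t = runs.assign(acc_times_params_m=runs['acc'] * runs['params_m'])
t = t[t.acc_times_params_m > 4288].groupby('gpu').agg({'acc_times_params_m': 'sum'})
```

96506

add column acc_times_params_m = runs['acc'] * runs['params_m']:
  model  acc  params_m   gpu  acc_times_params_m
0    m2   32       134  H100                4288
1    m3   59       843    T4               49737
2    m2   98       663  H100               64974
3    m0   31       626  H100               19406
4    m1   36       644    T4               23184
5    m1   75       574    T4               43050
6    m0   56       466    T4               26096
7    m3   47       258  H100               12126
filter rows where acc_times_params_m > 4288:
  model  acc  params_m   gpu  acc_times_params_m
1    m3   59       843    T4               49737
2    m2   98       663  H100               64974
3    m0   31       626  H100               19406
4    m1   36       644    T4               23184
5    m1   75       574    T4               43050
6    m0   56       466    T4               26096
7    m3   47       258  H100               12126
group by gpu, sum of acc_times_params_m:
      acc_times_params_m
gpu                     
H100               96506
T4                142067
sort by acc_times_params_m descending:
      acc_times_params_m
gpu                     
T4                142067
H100               96506
The value at position 1, column 'acc_times_params_m' is 96506.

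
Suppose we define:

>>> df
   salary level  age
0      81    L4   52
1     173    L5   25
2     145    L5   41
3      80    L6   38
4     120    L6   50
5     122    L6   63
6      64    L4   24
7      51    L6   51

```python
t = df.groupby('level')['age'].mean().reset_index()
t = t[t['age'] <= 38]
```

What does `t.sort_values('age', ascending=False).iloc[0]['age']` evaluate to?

38.0

group by level, mean of age:
level
L4    38.0
L5    33.0
L6    50.5
Name: age, dtype: float64
reset_index():
  level   age
0    L4  38.0
1    L5  33.0
2    L6  50.5
filter rows where age <= 38:
  level   age
0    L4  38.0
1    L5  33.0
sort by age descending:
  level   age
0    L4  38.0
1    L5  33.0
Hence 38.0.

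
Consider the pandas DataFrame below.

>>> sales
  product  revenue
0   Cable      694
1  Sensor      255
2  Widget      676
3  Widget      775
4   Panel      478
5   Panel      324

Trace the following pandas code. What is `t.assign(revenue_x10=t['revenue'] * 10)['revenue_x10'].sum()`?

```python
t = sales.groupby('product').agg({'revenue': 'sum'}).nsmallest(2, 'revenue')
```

9490

group by product, sum of revenue:
         revenue
product         
Cable        694
Panel        802
Sensor       255
Widget      1451
take 2 rows with smallest revenue:
         revenue
product         
Sensor       255
Cable        694
add column revenue_x10 = t['revenue'] * 10:
         revenue  revenue_x10
product                      
Sensor       255         2550
Cable        694         6940
The sum of column 'revenue_x10' is 9490.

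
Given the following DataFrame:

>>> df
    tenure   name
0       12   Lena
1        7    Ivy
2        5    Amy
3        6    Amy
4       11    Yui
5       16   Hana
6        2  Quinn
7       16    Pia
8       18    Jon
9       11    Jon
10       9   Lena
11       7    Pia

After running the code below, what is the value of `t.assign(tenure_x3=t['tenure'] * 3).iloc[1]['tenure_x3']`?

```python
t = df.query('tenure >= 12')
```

48

filter rows where tenure >= 12:
   tenure  name
0      12  Lena
5      16  Hana
7      16   Pia
8      18   Jon
add column tenure_x3 = t['tenure'] * 3:
   tenure  name  tenure_x3
0      12  Lena         36
5      16  Hana         48
7      16   Pia         48
8      18   Jon         54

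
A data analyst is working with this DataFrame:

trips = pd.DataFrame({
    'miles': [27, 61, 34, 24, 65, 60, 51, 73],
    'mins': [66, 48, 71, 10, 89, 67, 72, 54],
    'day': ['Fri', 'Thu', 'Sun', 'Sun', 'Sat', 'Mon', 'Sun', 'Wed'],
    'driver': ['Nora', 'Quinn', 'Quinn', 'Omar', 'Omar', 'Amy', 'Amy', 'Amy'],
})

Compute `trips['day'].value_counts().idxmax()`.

Sun

value_counts of day:
day
Sun    3
Fri    1
Thu    1
Sat    1
Mon    1
Wed    1
Name: count, dtype: int64
The label with the largest value is Sun.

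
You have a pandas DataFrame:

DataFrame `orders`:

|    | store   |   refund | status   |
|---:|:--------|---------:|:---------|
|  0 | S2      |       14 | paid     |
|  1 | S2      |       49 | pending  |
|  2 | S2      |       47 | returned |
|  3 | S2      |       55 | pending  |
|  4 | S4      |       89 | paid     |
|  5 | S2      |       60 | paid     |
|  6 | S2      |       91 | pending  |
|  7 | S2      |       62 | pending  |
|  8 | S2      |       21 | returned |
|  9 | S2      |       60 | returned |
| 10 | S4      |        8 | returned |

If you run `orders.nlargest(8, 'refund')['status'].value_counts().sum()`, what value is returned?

take 8 rows with largest refund:
  store  refund    status
6    S2      91   pending
4    S4      89      paid
7    S2      62   pending
5    S2      60      paid
9    S2      60  returned
3    S2      55   pending
1    S2      49   pending
2    S2      47  returned
value_counts of status:
status
pending     4
paid        2
returned    2
Name: count, dtype: int64
Finally, sum of the resulting series = 8.

8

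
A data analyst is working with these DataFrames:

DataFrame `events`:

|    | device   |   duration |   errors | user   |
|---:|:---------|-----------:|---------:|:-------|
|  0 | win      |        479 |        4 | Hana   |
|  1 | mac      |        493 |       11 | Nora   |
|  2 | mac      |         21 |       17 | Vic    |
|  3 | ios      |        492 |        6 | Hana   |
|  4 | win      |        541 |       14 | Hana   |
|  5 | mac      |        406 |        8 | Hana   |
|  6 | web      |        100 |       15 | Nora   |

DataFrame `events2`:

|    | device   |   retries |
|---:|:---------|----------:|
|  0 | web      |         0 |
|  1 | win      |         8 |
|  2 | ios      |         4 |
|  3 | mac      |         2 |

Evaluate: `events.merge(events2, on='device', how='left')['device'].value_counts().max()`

3

merge on 'device' (how='left') → 7 rows:
  device  duration  errors  user  retries
0    win       479       4  Hana        8
1    mac       493      11  Nora        2
2    mac        21      17   Vic        2
3    ios       492       6  Hana        4
4    win       541      14  Hana        8
5    mac       406       8  Hana        2
6    web       100      15  Nora        0
value_counts of device:
device
mac    3
win    2
ios    1
web    1
Name: count, dtype: int64
Hence 3.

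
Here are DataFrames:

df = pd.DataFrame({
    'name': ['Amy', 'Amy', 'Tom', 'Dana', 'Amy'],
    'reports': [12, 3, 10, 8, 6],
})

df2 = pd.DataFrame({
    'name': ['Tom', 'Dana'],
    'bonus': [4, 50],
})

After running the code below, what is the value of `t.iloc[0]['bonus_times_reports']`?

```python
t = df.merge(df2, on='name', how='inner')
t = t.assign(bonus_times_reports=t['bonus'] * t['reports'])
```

merge on 'name' (how='inner') → 2 rows:
   name  reports  bonus
0   Tom       10      4
1  Dana        8     50
add column bonus_times_reports = t['bonus'] * t['reports']:
   name  reports  bonus  bonus_times_reports
0   Tom       10      4                   40
1  Dana        8     50                  400

40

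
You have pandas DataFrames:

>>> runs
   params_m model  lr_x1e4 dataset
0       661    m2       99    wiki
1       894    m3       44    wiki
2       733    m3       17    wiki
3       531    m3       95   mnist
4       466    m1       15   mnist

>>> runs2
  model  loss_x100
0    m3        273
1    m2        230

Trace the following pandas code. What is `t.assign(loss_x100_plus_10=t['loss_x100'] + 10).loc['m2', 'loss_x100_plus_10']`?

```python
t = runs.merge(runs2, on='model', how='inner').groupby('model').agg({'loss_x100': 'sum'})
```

merge on 'model' (how='inner') → 4 rows:
   params_m model  lr_x1e4 dataset  loss_x100
0       661    m2       99    wiki        230
1       894    m3       44    wiki        273
2       733    m3       17    wiki        273
3       531    m3       95   mnist        273
group by model, sum of loss_x100:
       loss_x100
model           
m2           230
m3           819
add column loss_x100_plus_10 = t['loss_x100'] + 10:
       loss_x100  loss_x100_plus_10
model                              
m2           230                240
m3           819                829
value at row 'm2', column 'loss_x100_plus_10' → 240

240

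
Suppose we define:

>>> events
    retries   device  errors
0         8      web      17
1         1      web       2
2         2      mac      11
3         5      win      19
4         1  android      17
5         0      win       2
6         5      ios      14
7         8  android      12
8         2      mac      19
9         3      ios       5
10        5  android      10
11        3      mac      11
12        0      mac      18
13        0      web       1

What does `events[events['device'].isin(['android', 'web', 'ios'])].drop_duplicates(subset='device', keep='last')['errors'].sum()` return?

filter rows where device in ['android', 'web', 'ios']:
    retries   device  errors
0         8      web      17
1         1      web       2
4         1  android      17
6         5      ios      14
7         8  android      12
9         3      ios       5
10        5  android      10
13        0      web       1
drop duplicate device (keep=last):
    retries   device  errors
9         3      ios       5
10        5  android      10
13        0      web       1
Hence 16.

16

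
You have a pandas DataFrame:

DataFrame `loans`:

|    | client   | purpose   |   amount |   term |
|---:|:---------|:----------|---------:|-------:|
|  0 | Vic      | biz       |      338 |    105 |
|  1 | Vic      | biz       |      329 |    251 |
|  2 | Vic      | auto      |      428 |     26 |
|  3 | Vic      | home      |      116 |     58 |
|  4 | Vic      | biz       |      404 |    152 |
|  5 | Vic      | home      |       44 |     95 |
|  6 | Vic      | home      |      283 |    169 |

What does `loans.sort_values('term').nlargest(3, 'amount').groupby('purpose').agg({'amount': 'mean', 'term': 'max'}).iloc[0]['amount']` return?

sort by term:
  client purpose  amount  term
2    Vic    auto     428    26
3    Vic    home     116    58
5    Vic    home      44    95
0    Vic     biz     338   105
4    Vic     biz     404   152
6    Vic    home     283   169
1    Vic     biz     329   251
take 3 rows with largest amount:
  client purpose  amount  term
2    Vic    auto     428    26
4    Vic     biz     404   152
0    Vic     biz     338   105
group by purpose: mean(amount), max(term):
         amount  term
purpose              
auto      428.0    26
biz       371.0   152
Hence 428.0.

428.0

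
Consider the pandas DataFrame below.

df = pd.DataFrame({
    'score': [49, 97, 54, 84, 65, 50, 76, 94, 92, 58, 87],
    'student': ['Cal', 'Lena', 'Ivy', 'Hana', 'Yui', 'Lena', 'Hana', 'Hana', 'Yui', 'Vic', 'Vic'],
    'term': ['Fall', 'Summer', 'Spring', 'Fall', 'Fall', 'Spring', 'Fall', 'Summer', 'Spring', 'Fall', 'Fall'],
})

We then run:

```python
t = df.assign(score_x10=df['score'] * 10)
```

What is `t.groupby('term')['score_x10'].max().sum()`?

2760

add column score_x10 = df['score'] * 10:
    score student    term  score_x10
0      49     Cal    Fall        490
1      97    Lena  Summer        970
2      54     Ivy  Spring        540
3      84    Hana    Fall        840
4      65     Yui    Fall        650
5      50    Lena  Spring        500
6      76    Hana    Fall        760
7      94    Hana  Summer        940
8      92     Yui  Spring        920
9      58     Vic    Fall        580
10     87     Vic    Fall        870
group by term, max of score_x10:
term
Fall      870
Spring    920
Summer    970
Name: score_x10, dtype: int64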